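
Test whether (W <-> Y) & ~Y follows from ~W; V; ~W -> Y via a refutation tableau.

No

Initial set: {~W; V; (~W -> Y); ~((W <-> Y) & ~Y)}.
(~W -> Y): β-rule — branch into ~~W  //  Y.
  branch 1 (add ~~W):
    × closes — contains both W and ~W.
  branch 2 (add Y):
    ~((W <-> Y) & ~Y): β-rule — branch into ~(W <-> Y)  //  ~~Y.
      branch 2.1 (add ~(W <-> Y)):
        ~(W <-> Y): β-rule — branch into W, ~Y  //  ~W, Y.
          branch 2.1.1 (add W, ~Y):
            × closes — contains both W and ~W.
          branch 2.1.2 (add ~W, Y):
            ○ open, literals {V=1, W=0, Y=1}.
      branch 2.2 (add ~~Y):
        ○ open, literals {V=1, W=0, Y=1}.
2 branches closed, 2 open.
An open branch gives a countermodel: V=1, W=0, Y=1 (unmentioned atoms arbitrary); the premises hold there but the conclusion fails.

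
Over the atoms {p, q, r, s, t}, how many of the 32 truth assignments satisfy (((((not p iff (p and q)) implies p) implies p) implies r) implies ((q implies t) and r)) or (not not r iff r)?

32

Initial set: {T ((((((not p iff (p and q)) implies p) implies p) implies r) implies ((q implies t) and r)) or (not not r iff r))}.
T ((((((not p iff (p and q)) implies p) implies p) implies r) implies ((q implies t) and r)) or (not not r iff r)): β-rule — branch into T (((((not p iff (p and q)) implies p) implies p) implies r) implies ((q implies t) and r))  //  T (not not r iff r).
  branch 1 (add T (((((not p iff (p and q)) implies p) implies p) implies r) implies ((q implies t) and r))):
    T (((((not p iff (p and q)) implies p) implies p) implies r) implies ((q implies t) and r)): β-rule — branch into F ((((not p iff (p and q)) implies p) implies p) implies r)  //  T ((q implies t) and r).
      branch 1.1 (add F ((((not p iff (p and q)) implies p) implies p) implies r)):
        F ((((not p iff (p and q)) implies p) implies p) implies r): α-rule — add T (((not p iff (p and q)) implies p) implies p), F r.
        T (((not p iff (p and q)) implies p) implies p): β-rule — branch into F ((not p iff (p and q)) implies p)  //  T p.
          branch 1.1.1 (add F ((not p iff (p and q)) implies p)):
            F ((not p iff (p and q)) implies p): α-rule — add T (not p iff (p and q)), F p.
            T (not p iff (p and q)): β-rule — branch into T not p, T (p and q)  //  F not p, F (p and q).
              branch 1.1.1.1 (add T not p, T (p and q)):
                T (p and q): α-rule — add T p, T q.
                × closes — contains both p and not p.
              branch 1.1.1.2 (add F not p, F (p and q)):
                × closes — contains both p and not p.
          branch 1.1.2 (add T p):
            ○ open, literals {p=T, r=F}.
      branch 1.2 (add T ((q implies t) and r)):
        T ((q implies t) and r): α-rule — add T (q implies t), T r.
        T (q implies t): β-rule — branch into F q  //  T t.
          branch 1.2.1 (add F q):
            ○ open, literals {q=F, r=T}.
          branch 1.2.2 (add T t):
            ○ open, literals {r=T, t=T}.
  branch 2 (add T (not not r iff r)):
    T (not not r iff r): β-rule — branch into T not not r, T r  //  F not not r, F r.
      branch 2.1 (add T not not r, T r):
        T not not r: drop double negation, giving T r.
        ○ open, literals {r=T}.
      branch 2.2 (add F not not r, F r):
        F not not r: drop double negation, giving F r.
        ○ open, literals {r=F}.
2 branches closed, 5 open.
Each open branch fixes some atoms; the unmentioned ones are free. Counting distinct full assignments: branch {p=T, r=F} (q, s, t) contributes 8 new; branch {q=F, r=T} (p, s, t) contributes 8 new; branch {r=T, t=T} (p, q, s) contributes 4 new; branch {r=T} (p, q, s, t) contributes 4 new; branch {r=F} (p, q, s, t) contributes 8 new. Total: 32.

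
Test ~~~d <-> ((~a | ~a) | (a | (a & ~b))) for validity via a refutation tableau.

Assume the negation and expand:
Initial set: {~(~~~d <-> ((~a | ~a) | (a | (a & ~b))))}.
~(~~~d <-> ((~a | ~a) | (a | (a & ~b)))): β-rule — branch into ~~~d, ~((~a | ~a) | (a | (a & ~b)))  //  ~~~~d, ((~a | ~a) | (a | (a & ~b))).
  branch 1 (add ~~~d, ~((~a | ~a) | (a | (a & ~b)))):
    ~~~d: drop double negation, giving ~d.
    ~((~a | ~a) | (a | (a & ~b))): α-rule — add ~(~a | ~a), ~(a | (a & ~b)).
    ~(~a | ~a): α-rule — add ~~a, ~~a.
    ~(a | (a & ~b)): α-rule — add ~a, ~(a & ~b).
    × closes — contains both a and ~a.
  branch 2 (add ~~~~d, ((~a | ~a) | (a | (a & ~b)))):
    ~~~~d: drop double negation, giving ~~d.
    ((~a | ~a) | (a | (a & ~b))): β-rule — branch into (~a | ~a)  //  (a | (a & ~b)).
      branch 2.1 (add (~a | ~a)):
        (~a | ~a): β-rule — branch into ~a  //  ~a.
          branch 2.1.1 (add ~a):
            ○ open, literals {a=F, d=T}.
          branch 2.1.2 (add ~a):
            ○ open, literals {a=F, d=T}.
      branch 2.2 (add (a | (a & ~b))):
        (a | (a & ~b)): β-rule — branch into a  //  (a & ~b).
          branch 2.2.1 (add a):
            ○ open, literals {a=T, d=T}.
          branch 2.2.2 (add (a & ~b)):
            (a & ~b): α-rule — add a, ~b.
            ○ open, literals {a=T, b=F, d=T}.
1 branch closed, 4 open.
An open branch gives a countermodel: a=F, d=T (unmentioned atoms arbitrary); under it the original formula is false.

Not valid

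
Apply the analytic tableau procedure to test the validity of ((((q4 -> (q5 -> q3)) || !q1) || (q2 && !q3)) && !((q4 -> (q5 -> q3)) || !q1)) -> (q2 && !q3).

Assume the negation and expand:
Initial set: {!(((((q4 -> (q5 -> q3)) || !q1) || (q2 && !q3)) && !((q4 -> (q5 -> q3)) || !q1)) -> (q2 && !q3))}.
!(((((q4 -> (q5 -> q3)) || !q1) || (q2 && !q3)) && !((q4 -> (q5 -> q3)) || !q1)) -> (q2 && !q3)): α-rule — add ((((q4 -> (q5 -> q3)) || !q1) || (q2 && !q3)) && !((q4 -> (q5 -> q3)) || !q1)), !(q2 && !q3).
((((q4 -> (q5 -> q3)) || !q1) || (q2 && !q3)) && !((q4 -> (q5 -> q3)) || !q1)): α-rule — add (((q4 -> (q5 -> q3)) || !q1) || (q2 && !q3)), !((q4 -> (q5 -> q3)) || !q1).
!((q4 -> (q5 -> q3)) || !q1): α-rule — add !(q4 -> (q5 -> q3)), !!q1.
!(q4 -> (q5 -> q3)): α-rule — add q4, !(q5 -> q3).
!(q5 -> q3): α-rule — add q5, !q3.
!(q2 && !q3): β-rule — branch into !q2  //  !!q3.
  branch 1 (add !q2):
    (((q4 -> (q5 -> q3)) || !q1) || (q2 && !q3)): β-rule — branch into ((q4 -> (q5 -> q3)) || !q1)  //  (q2 && !q3).
      branch 1.1 (add ((q4 -> (q5 -> q3)) || !q1)):
        ((q4 -> (q5 -> q3)) || !q1): β-rule — branch into (q4 -> (q5 -> q3))  //  !q1.
          branch 1.1.1 (add (q4 -> (q5 -> q3))):
            (q4 -> (q5 -> q3)): β-rule — branch into !q4  //  (q5 -> q3).
              branch 1.1.1.1 (add !q4):
                × closes — contains both q4 and !q4.
              branch 1.1.1.2 (add (q5 -> q3)):
                (q5 -> q3): β-rule — branch into !q5  //  q3.
                  branch 1.1.1.2.1 (add !q5):
                    × closes — contains both q5 and !q5.
                  branch 1.1.1.2.2 (add q3):
                    × closes — contains both q3 and !q3.
          branch 1.1.2 (add !q1):
            × closes — contains both q1 and !q1.
      branch 1.2 (add (q2 && !q3)):
        (q2 && !q3): α-rule — add q2, !q3.
        × closes — contains both q2 and !q2.
  branch 2 (add !!q3):
    × closes — contains both q3 and !q3.
All 6 branches close.
Every branch closed, so the negation is unsatisfiable and the formula is valid.

Valid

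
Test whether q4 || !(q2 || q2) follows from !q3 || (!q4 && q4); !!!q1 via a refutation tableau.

Initial set: {(!q3 || (!q4 && q4)); !!!q1; !(q4 || !(q2 || q2))}.
!!!q1: drop double negation, giving !q1.
!(q4 || !(q2 || q2)): α-rule — add !q4, !!(q2 || q2).
(!q3 || (!q4 && q4)): β-rule — branch into !q3  //  (!q4 && q4).
  branch 1 (add !q3):
    !!(q2 || q2): β-rule — branch into q2  //  q2.
      branch 1.1 (add q2):
        ○ open, literals {q1=F, q2=T, q3=F, q4=F}.
      branch 1.2 (add q2):
        ○ open, literals {q1=F, q2=T, q3=F, q4=F}.
  branch 2 (add (!q4 && q4)):
    (!q4 && q4): α-rule — add !q4, q4.
    × closes — contains both q4 and !q4.
1 branch closed, 2 open.
An open branch gives a countermodel: q1=F, q2=T, q3=F, q4=F (unmentioned atoms arbitrary); the premises hold there but the conclusion fails.

No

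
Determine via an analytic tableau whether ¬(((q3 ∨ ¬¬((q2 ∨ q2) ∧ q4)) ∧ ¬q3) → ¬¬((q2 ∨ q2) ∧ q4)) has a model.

Initial set: {¬(((q3 ∨ ¬¬((q2 ∨ q2) ∧ q4)) ∧ ¬q3) → ¬¬((q2 ∨ q2) ∧ q4))}.
¬(((q3 ∨ ¬¬((q2 ∨ q2) ∧ q4)) ∧ ¬q3) → ¬¬((q2 ∨ q2) ∧ q4)): α-rule — add ((q3 ∨ ¬¬((q2 ∨ q2) ∧ q4)) ∧ ¬q3), ¬¬¬((q2 ∨ q2) ∧ q4).
((q3 ∨ ¬¬((q2 ∨ q2) ∧ q4)) ∧ ¬q3): α-rule — add (q3 ∨ ¬¬((q2 ∨ q2) ∧ q4)), ¬q3.
¬¬¬((q2 ∨ q2) ∧ q4): drop double negation, giving ¬((q2 ∨ q2) ∧ q4).
(q3 ∨ ¬¬((q2 ∨ q2) ∧ q4)): β-rule — branch into q3  //  ¬¬((q2 ∨ q2) ∧ q4).
  branch 1 (add q3):
    × closes — contains both q3 and ¬q3.
  branch 2 (add ¬¬((q2 ∨ q2) ∧ q4)):
    ¬¬((q2 ∨ q2) ∧ q4): drop double negation, giving ((q2 ∨ q2) ∧ q4).
    ((q2 ∨ q2) ∧ q4): α-rule — add (q2 ∨ q2), q4.
    ¬((q2 ∨ q2) ∧ q4): β-rule — branch into ¬(q2 ∨ q2)  //  ¬q4.
      branch 2.1 (add ¬(q2 ∨ q2)):
        ¬(q2 ∨ q2): α-rule — add ¬q2, ¬q2.
        (q2 ∨ q2): β-rule — branch into q2  //  q2.
          branch 2.1.1 (add q2):
            × closes — contains both q2 and ¬q2.
          branch 2.1.2 (add q2):
            × closes — contains both q2 and ¬q2.
      branch 2.2 (add ¬q4):
        × closes — contains both q4 and ¬q4.
All 4 branches close.
Every branch closed; the formula is unsatisfiable.

Unsatisfiable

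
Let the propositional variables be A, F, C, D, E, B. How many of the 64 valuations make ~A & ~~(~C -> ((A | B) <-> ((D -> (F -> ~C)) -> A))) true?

Initial set: {T (~A & ~~(~C -> ((A | B) <-> ((D -> (F -> ~C)) -> A))))}.
T (~A & ~~(~C -> ((A | B) <-> ((D -> (F -> ~C)) -> A)))): α-rule — add T ~A, T ~~(~C -> ((A | B) <-> ((D -> (F -> ~C)) -> A))).
T ~~(~C -> ((A | B) <-> ((D -> (F -> ~C)) -> A))): drop double negation, giving T (~C -> ((A | B) <-> ((D -> (F -> ~C)) -> A))).
T (~C -> ((A | B) <-> ((D -> (F -> ~C)) -> A))): β-rule — branch into F ~C  //  T ((A | B) <-> ((D -> (F -> ~C)) -> A)).
  branch 1 (add F ~C):
    ○ open, literals {A=F, C=T}.
  branch 2 (add T ((A | B) <-> ((D -> (F -> ~C)) -> A))):
    T ((A | B) <-> ((D -> (F -> ~C)) -> A)): β-rule — branch into T (A | B), T ((D -> (F -> ~C)) -> A)  //  F (A | B), F ((D -> (F -> ~C)) -> A).
      branch 2.1 (add T (A | B), T ((D -> (F -> ~C)) -> A)):
        T (A | B): β-rule — branch into T A  //  T B.
          branch 2.1.1 (add T A):
            × closes — contains both A and ~A.
          branch 2.1.2 (add T B):
            T ((D -> (F -> ~C)) -> A): β-rule — branch into F (D -> (F -> ~C))  //  T A.
              branch 2.1.2.1 (add F (D -> (F -> ~C))):
                F (D -> (F -> ~C)): α-rule — add T D, F (F -> ~C).
                F (F -> ~C): α-rule — add T F, F ~C.
                ○ open, literals {A=F, B=T, C=T, D=T, F=T}.
              branch 2.1.2.2 (add T A):
                × closes — contains both A and ~A.
      branch 2.2 (add F (A | B), F ((D -> (F -> ~C)) -> A)):
        F (A | B): α-rule — add F A, F B.
        F ((D -> (F -> ~C)) -> A): α-rule — add T (D -> (F -> ~C)), F A.
        T (D -> (F -> ~C)): β-rule — branch into F D  //  T (F -> ~C).
          branch 2.2.1 (add F D):
            ○ open, literals {A=F, B=F, D=F}.
          branch 2.2.2 (add T (F -> ~C)):
            T (F -> ~C): β-rule — branch into F F  //  T ~C.
              branch 2.2.2.1 (add F F):
                ○ open, literals {A=F, B=F, F=F}.
              branch 2.2.2.2 (add T ~C):
                ○ open, literals {A=F, B=F, C=F}.
2 branches closed, 5 open.
Each open branch fixes some atoms; the unmentioned ones are free. Counting distinct full assignments: branch {A=F, C=T} (F, D, E, B) contributes 16 new; branch {A=F, B=T, C=T, D=T, F=T} (E) contributes 0 new; branch {A=F, B=F, D=F} (F, C, E) contributes 4 new; branch {A=F, B=F, F=F} (C, D, E) contributes 2 new; branch {A=F, B=F, C=F} (F, D, E) contributes 2 new. Total: 24.

24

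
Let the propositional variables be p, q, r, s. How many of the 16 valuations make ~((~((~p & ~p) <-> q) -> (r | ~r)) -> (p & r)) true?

12

Initial set: {~((~((~p & ~p) <-> q) -> (r | ~r)) -> (p & r))}.
~((~((~p & ~p) <-> q) -> (r | ~r)) -> (p & r)): α-rule — add (~((~p & ~p) <-> q) -> (r | ~r)), ~(p & r).
(~((~p & ~p) <-> q) -> (r | ~r)): β-rule — branch into ~~((~p & ~p) <-> q)  //  (r | ~r).
  branch 1 (add ~~((~p & ~p) <-> q)):
    ~(p & r): β-rule — branch into ~p  //  ~r.
      branch 1.1 (add ~p):
        ~~((~p & ~p) <-> q): β-rule — branch into (~p & ~p), q  //  ~(~p & ~p), ~q.
          branch 1.1.1 (add (~p & ~p), q):
            (~p & ~p): α-rule — add ~p, ~p.
            ○ open, literals {p=F, q=T}.
          branch 1.1.2 (add ~(~p & ~p), ~q):
            ~(~p & ~p): β-rule — branch into ~~p  //  ~~p.
              branch 1.1.2.1 (add ~~p):
                × closes — contains both p and ~p.
              branch 1.1.2.2 (add ~~p):
                × closes — contains both p and ~p.
      branch 1.2 (add ~r):
        ~~((~p & ~p) <-> q): β-rule — branch into (~p & ~p), q  //  ~(~p & ~p), ~q.
          branch 1.2.1 (add (~p & ~p), q):
            (~p & ~p): α-rule — add ~p, ~p.
            ○ open, literals {p=F, q=T, r=F}.
          branch 1.2.2 (add ~(~p & ~p), ~q):
            ~(~p & ~p): β-rule — branch into ~~p  //  ~~p.
              branch 1.2.2.1 (add ~~p):
                ○ open, literals {p=T, q=F, r=F}.
              branch 1.2.2.2 (add ~~p):
                ○ open, literals {p=T, q=F, r=F}.
  branch 2 (add (r | ~r)):
    ~(p & r): β-rule — branch into ~p  //  ~r.
      branch 2.1 (add ~p):
        (r | ~r): β-rule — branch into r  //  ~r.
          branch 2.1.1 (add r):
            ○ open, literals {p=F, r=T}.
          branch 2.1.2 (add ~r):
            ○ open, literals {p=F, r=F}.
      branch 2.2 (add ~r):
        (r | ~r): β-rule — branch into r  //  ~r.
          branch 2.2.1 (add r):
            × closes — contains both r and ~r.
          branch 2.2.2 (add ~r):
            ○ open, literals {r=F}.
3 branches closed, 7 open.
Each open branch fixes some atoms; the unmentioned ones are free. Counting distinct full assignments: branch {p=F, q=T} (r, s) contributes 4 new; branch {p=F, q=T, r=F} (s) contributes 0 new; branch {p=T, q=F, r=F} (s) contributes 2 new; branch {p=T, q=F, r=F} (s) contributes 0 new; branch {p=F, r=T} (q, s) contributes 2 new; branch {p=F, r=F} (q, s) contributes 2 new; branch {r=F} (p, q, s) contributes 2 new. Total: 12.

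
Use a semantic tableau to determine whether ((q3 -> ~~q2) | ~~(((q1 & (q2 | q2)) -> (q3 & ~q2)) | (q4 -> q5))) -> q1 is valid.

Not valid

Assume the negation and expand:
Initial set: {F (((q3 -> ~~q2) | ~~(((q1 & (q2 | q2)) -> (q3 & ~q2)) | (q4 -> q5))) -> q1)}.
F (((q3 -> ~~q2) | ~~(((q1 & (q2 | q2)) -> (q3 & ~q2)) | (q4 -> q5))) -> q1): α-rule — add T ((q3 -> ~~q2) | ~~(((q1 & (q2 | q2)) -> (q3 & ~q2)) | (q4 -> q5))), F q1.
T ((q3 -> ~~q2) | ~~(((q1 & (q2 | q2)) -> (q3 & ~q2)) | (q4 -> q5))): β-rule — branch into T (q3 -> ~~q2)  //  T ~~(((q1 & (q2 | q2)) -> (q3 & ~q2)) | (q4 -> q5)).
  branch 1 (add T (q3 -> ~~q2)):
    T (q3 -> ~~q2): β-rule — branch into F q3  //  T ~~q2.
      branch 1.1 (add F q3):
        ○ open, literals {q1=0, q3=0}.
      branch 1.2 (add T ~~q2):
        T ~~q2: drop double negation, giving T q2.
        ○ open, literals {q1=0, q2=1}.
  branch 2 (add T ~~(((q1 & (q2 | q2)) -> (q3 & ~q2)) | (q4 -> q5))):
    T ~~(((q1 & (q2 | q2)) -> (q3 & ~q2)) | (q4 -> q5)): drop double negation, giving T (((q1 & (q2 | q2)) -> (q3 & ~q2)) | (q4 -> q5)).
    T (((q1 & (q2 | q2)) -> (q3 & ~q2)) | (q4 -> q5)): β-rule — branch into T ((q1 & (q2 | q2)) -> (q3 & ~q2))  //  T (q4 -> q5).
      branch 2.1 (add T ((q1 & (q2 | q2)) -> (q3 & ~q2))):
        T ((q1 & (q2 | q2)) -> (q3 & ~q2)): β-rule — branch into F (q1 & (q2 | q2))  //  T (q3 & ~q2).
          branch 2.1.1 (add F (q1 & (q2 | q2))):
            F (q1 & (q2 | q2)): β-rule — branch into F q1  //  F (q2 | q2).
              branch 2.1.1.1 (add F q1):
                ○ open, literals {q1=0}.
              branch 2.1.1.2 (add F (q2 | q2)):
                F (q2 | q2): α-rule — add F q2, F q2.
                ○ open, literals {q1=0, q2=0}.
          branch 2.1.2 (add T (q3 & ~q2)):
            T (q3 & ~q2): α-rule — add T q3, T ~q2.
            ○ open, literals {q1=0, q2=0, q3=1}.
      branch 2.2 (add T (q4 -> q5)):
        T (q4 -> q5): β-rule — branch into F q4  //  T q5.
          branch 2.2.1 (add F q4):
            ○ open, literals {q1=0, q4=0}.
          branch 2.2.2 (add T q5):
            ○ open, literals {q1=0, q5=1}.
0 branches closed, 7 open.
An open branch gives a countermodel: q1=0, q3=0 (unmentioned atoms arbitrary); under it the original formula is false.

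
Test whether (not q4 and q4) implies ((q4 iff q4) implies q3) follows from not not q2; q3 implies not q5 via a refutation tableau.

Yes

Initial set: {not not q2; (q3 implies not q5); not ((not q4 and q4) implies ((q4 iff q4) implies q3))}.
not not q2: drop double negation, giving q2.
not ((not q4 and q4) implies ((q4 iff q4) implies q3)): α-rule — add (not q4 and q4), not ((q4 iff q4) implies q3).
(not q4 and q4): α-rule — add not q4, q4.
× closes — contains both q4 and not q4.
All 1 branch closes.
Every branch closed, so the premises entail the conclusion.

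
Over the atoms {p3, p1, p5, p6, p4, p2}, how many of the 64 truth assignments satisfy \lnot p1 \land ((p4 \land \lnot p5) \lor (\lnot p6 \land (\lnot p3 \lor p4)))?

16

Initial set: {(\lnot p1 \land ((p4 \land \lnot p5) \lor (\lnot p6 \land (\lnot p3 \lor p4))))}.
(\lnot p1 \land ((p4 \land \lnot p5) \lor (\lnot p6 \land (\lnot p3 \lor p4)))): α-rule — add \lnot p1, ((p4 \land \lnot p5) \lor (\lnot p6 \land (\lnot p3 \lor p4))).
((p4 \land \lnot p5) \lor (\lnot p6 \land (\lnot p3 \lor p4))): β-rule — branch into (p4 \land \lnot p5)  //  (\lnot p6 \land (\lnot p3 \lor p4)).
  branch 1 (add (p4 \land \lnot p5)):
    (p4 \land \lnot p5): α-rule — add p4, \lnot p5.
    ○ open, literals {p1=F, p4=T, p5=F}.
  branch 2 (add (\lnot p6 \land (\lnot p3 \lor p4))):
    (\lnot p6 \land (\lnot p3 \lor p4)): α-rule — add \lnot p6, (\lnot p3 \lor p4).
    (\lnot p3 \lor p4): β-rule — branch into \lnot p3  //  p4.
      branch 2.1 (add \lnot p3):
        ○ open, literals {p1=F, p3=F, p6=F}.
      branch 2.2 (add p4):
        ○ open, literals {p1=F, p4=T, p6=F}.
0 branches closed, 3 open.
Each open branch fixes some atoms; the unmentioned ones are free. Counting distinct full assignments: branch {p1=F, p4=T, p5=F} (p3, p6, p2) contributes 8 new; branch {p1=F, p3=F, p6=F} (p5, p4, p2) contributes 6 new; branch {p1=F, p4=T, p6=F} (p3, p5, p2) contributes 2 new. Total: 16.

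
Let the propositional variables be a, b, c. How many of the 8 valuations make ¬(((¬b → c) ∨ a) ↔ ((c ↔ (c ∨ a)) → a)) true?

Initial set: {¬(((¬b → c) ∨ a) ↔ ((c ↔ (c ∨ a)) → a))}.
¬(((¬b → c) ∨ a) ↔ ((c ↔ (c ∨ a)) → a)): β-rule — branch into ((¬b → c) ∨ a), ¬((c ↔ (c ∨ a)) → a)  //  ¬((¬b → c) ∨ a), ((c ↔ (c ∨ a)) → a).
  branch 1 (add ((¬b → c) ∨ a), ¬((c ↔ (c ∨ a)) → a)):
    ¬((c ↔ (c ∨ a)) → a): α-rule — add (c ↔ (c ∨ a)), ¬a.
    ((¬b → c) ∨ a): β-rule — branch into (¬b → c)  //  a.
      branch 1.1 (add (¬b → c)):
        (c ↔ (c ∨ a)): β-rule — branch into c, (c ∨ a)  //  ¬c, ¬(c ∨ a).
          branch 1.1.1 (add c, (c ∨ a)):
            (¬b → c): β-rule — branch into ¬¬b  //  c.
              branch 1.1.1.1 (add ¬¬b):
                (c ∨ a): β-rule — branch into c  //  a.
                  branch 1.1.1.1.1 (add c):
                    ○ open, literals {a=false, b=true, c=true}.
                  branch 1.1.1.1.2 (add a):
                    × closes — contains both a and ¬a.
              branch 1.1.1.2 (add c):
                (c ∨ a): β-rule — branch into c  //  a.
                  branch 1.1.1.2.1 (add c):
                    ○ open, literals {a=false, c=true}.
                  branch 1.1.1.2.2 (add a):
                    × closes — contains both a and ¬a.
          branch 1.1.2 (add ¬c, ¬(c ∨ a)):
            ¬(c ∨ a): α-rule — add ¬c, ¬a.
            (¬b → c): β-rule — branch into ¬¬b  //  c.
              branch 1.1.2.1 (add ¬¬b):
                ○ open, literals {a=false, b=true, c=false}.
              branch 1.1.2.2 (add c):
                × closes — contains both c and ¬c.
      branch 1.2 (add a):
        × closes — contains both a and ¬a.
  branch 2 (add ¬((¬b → c) ∨ a), ((c ↔ (c ∨ a)) → a)):
    ¬((¬b → c) ∨ a): α-rule — add ¬(¬b → c), ¬a.
    ¬(¬b → c): α-rule — add ¬b, ¬c.
    ((c ↔ (c ∨ a)) → a): β-rule — branch into ¬(c ↔ (c ∨ a))  //  a.
      branch 2.1 (add ¬(c ↔ (c ∨ a))):
        ¬(c ↔ (c ∨ a)): β-rule — branch into c, ¬(c ∨ a)  //  ¬c, (c ∨ a).
          branch 2.1.1 (add c, ¬(c ∨ a)):
            × closes — contains both c and ¬c.
          branch 2.1.2 (add ¬c, (c ∨ a)):
            (c ∨ a): β-rule — branch into c  //  a.
              branch 2.1.2.1 (add c):
                × closes — contains both c and ¬c.
              branch 2.1.2.2 (add a):
                × closes — contains both a and ¬a.
      branch 2.2 (add a):
        × closes — contains both a and ¬a.
8 branches closed, 3 open.
Each open branch fixes some atoms; the unmentioned ones are free. Counting distinct full assignments: branch {a=false, b=true, c=true} (none free) contributes 1 new; branch {a=false, c=true} (b) contributes 1 new; branch {a=false, b=true, c=false} (none free) contributes 1 new. Total: 3.

3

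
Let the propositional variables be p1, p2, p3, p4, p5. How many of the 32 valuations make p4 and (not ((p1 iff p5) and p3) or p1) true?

Initial set: {T (p4 and (not ((p1 iff p5) and p3) or p1))}.
T (p4 and (not ((p1 iff p5) and p3) or p1)): α-rule — add T p4, T (not ((p1 iff p5) and p3) or p1).
T (not ((p1 iff p5) and p3) or p1): β-rule — branch into T not ((p1 iff p5) and p3)  //  T p1.
  branch 1 (add T not ((p1 iff p5) and p3)):
    T not ((p1 iff p5) and p3): β-rule — branch into F (p1 iff p5)  //  F p3.
      branch 1.1 (add F (p1 iff p5)):
        F (p1 iff p5): β-rule — branch into T p1, F p5  //  F p1, T p5.
          branch 1.1.1 (add T p1, F p5):
            ○ open, literals {p1=T, p4=T, p5=F}.
          branch 1.1.2 (add F p1, T p5):
            ○ open, literals {p1=F, p4=T, p5=T}.
      branch 1.2 (add F p3):
        ○ open, literals {p3=F, p4=T}.
  branch 2 (add T p1):
    ○ open, literals {p1=T, p4=T}.
0 branches closed, 4 open.
Each open branch fixes some atoms; the unmentioned ones are free. Counting distinct full assignments: branch {p1=T, p4=T, p5=F} (p2, p3) contributes 4 new; branch {p1=F, p4=T, p5=T} (p2, p3) contributes 4 new; branch {p3=F, p4=T} (p1, p2, p5) contributes 4 new; branch {p1=T, p4=T} (p2, p3, p5) contributes 2 new. Total: 14.

14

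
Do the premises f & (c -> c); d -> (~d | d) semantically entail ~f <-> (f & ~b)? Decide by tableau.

Initial set: {(f & (c -> c)); (d -> (~d | d)); ~(~f <-> (f & ~b))}.
(f & (c -> c)): α-rule — add f, (c -> c).
(d -> (~d | d)): β-rule — branch into ~d  //  (~d | d).
  branch 1 (add ~d):
    ~(~f <-> (f & ~b)): β-rule — branch into ~f, ~(f & ~b)  //  ~~f, (f & ~b).
      branch 1.1 (add ~f, ~(f & ~b)):
        × closes — contains both f and ~f.
      branch 1.2 (add ~~f, (f & ~b)):
        (f & ~b): α-rule — add f, ~b.
        (c -> c): β-rule — branch into ~c  //  c.
          branch 1.2.1 (add ~c):
            ○ open, literals {b=false, c=false, d=false, f=true}.
          branch 1.2.2 (add c):
            ○ open, literals {b=false, c=true, d=false, f=true}.
  branch 2 (add (~d | d)):
    ~(~f <-> (f & ~b)): β-rule — branch into ~f, ~(f & ~b)  //  ~~f, (f & ~b).
      branch 2.1 (add ~f, ~(f & ~b)):
        × closes — contains both f and ~f.
      branch 2.2 (add ~~f, (f & ~b)):
        (f & ~b): α-rule — add f, ~b.
        (c -> c): β-rule — branch into ~c  //  c.
          branch 2.2.1 (add ~c):
            (~d | d): β-rule — branch into ~d  //  d.
              branch 2.2.1.1 (add ~d):
                ○ open, literals {b=false, c=false, d=false, f=true}.
              branch 2.2.1.2 (add d):
                ○ open, literals {b=false, c=false, d=true, f=true}.
          branch 2.2.2 (add c):
            (~d | d): β-rule — branch into ~d  //  d.
              branch 2.2.2.1 (add ~d):
                ○ open, literals {b=false, c=true, d=false, f=true}.
              branch 2.2.2.2 (add d):
                ○ open, literals {b=false, c=true, d=true, f=true}.
2 branches closed, 6 open.
An open branch gives a countermodel: b=false, c=false, d=false, f=true (unmentioned atoms arbitrary); the premises hold there but the conclusion fails.

No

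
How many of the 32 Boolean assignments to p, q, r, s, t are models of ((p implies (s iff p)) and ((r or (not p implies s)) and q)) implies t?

Initial set: {T (((p implies (s iff p)) and ((r or (not p implies s)) and q)) implies t)}.
T (((p implies (s iff p)) and ((r or (not p implies s)) and q)) implies t): β-rule — branch into F ((p implies (s iff p)) and ((r or (not p implies s)) and q))  //  T t.
  branch 1 (add F ((p implies (s iff p)) and ((r or (not p implies s)) and q))):
    F ((p implies (s iff p)) and ((r or (not p implies s)) and q)): β-rule — branch into F (p implies (s iff p))  //  F ((r or (not p implies s)) and q).
      branch 1.1 (add F (p implies (s iff p))):
        F (p implies (s iff p)): α-rule — add T p, F (s iff p).
        F (s iff p): β-rule — branch into T s, F p  //  F s, T p.
          branch 1.1.1 (add T s, F p):
            × closes — contains both p and not p.
          branch 1.1.2 (add F s, T p):
            ○ open, literals {p=T, s=F}.
      branch 1.2 (add F ((r or (not p implies s)) and q)):
        F ((r or (not p implies s)) and q): β-rule — branch into F (r or (not p implies s))  //  F q.
          branch 1.2.1 (add F (r or (not p implies s))):
            F (r or (not p implies s)): α-rule — add F r, F (not p implies s).
            F (not p implies s): α-rule — add T not p, F s.
            ○ open, literals {p=F, r=F, s=F}.
          branch 1.2.2 (add F q):
            ○ open, literals {q=F}.
  branch 2 (add T t):
    ○ open, literals {t=T}.
1 branch closed, 4 open.
Each open branch fixes some atoms; the unmentioned ones are free. Counting distinct full assignments: branch {p=T, s=F} (q, r, t) contributes 8 new; branch {p=F, r=F, s=F} (q, t) contributes 4 new; branch {q=F} (p, r, s, t) contributes 10 new; branch {t=T} (p, q, r, s) contributes 5 new. Total: 27.

27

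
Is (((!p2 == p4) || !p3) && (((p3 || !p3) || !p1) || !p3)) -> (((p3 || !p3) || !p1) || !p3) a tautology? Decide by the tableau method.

Valid

Assume the negation and expand:
Initial set: {!((((!p2 == p4) || !p3) && (((p3 || !p3) || !p1) || !p3)) -> (((p3 || !p3) || !p1) || !p3))}.
!((((!p2 == p4) || !p3) && (((p3 || !p3) || !p1) || !p3)) -> (((p3 || !p3) || !p1) || !p3)): α-rule — add (((!p2 == p4) || !p3) && (((p3 || !p3) || !p1) || !p3)), !(((p3 || !p3) || !p1) || !p3).
(((!p2 == p4) || !p3) && (((p3 || !p3) || !p1) || !p3)): α-rule — add ((!p2 == p4) || !p3), (((p3 || !p3) || !p1) || !p3).
!(((p3 || !p3) || !p1) || !p3): α-rule — add !((p3 || !p3) || !p1), !!p3.
!((p3 || !p3) || !p1): α-rule — add !(p3 || !p3), !!p1.
!(p3 || !p3): α-rule — add !p3, !!p3.
× closes — contains both p3 and !p3.
All 1 branch closes.
Every branch closed, so the negation is unsatisfiable and the formula is valid.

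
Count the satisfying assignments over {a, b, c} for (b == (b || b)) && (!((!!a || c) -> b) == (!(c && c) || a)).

Initial set: {((b == (b || b)) && (!((!!a || c) -> b) == (!(c && c) || a)))}.
((b == (b || b)) && (!((!!a || c) -> b) == (!(c && c) || a))): α-rule — add (b == (b || b)), (!((!!a || c) -> b) == (!(c && c) || a)).
(b == (b || b)): β-rule — branch into b, (b || b)  //  !b, !(b || b).
  branch 1 (add b, (b || b)):
    (!((!!a || c) -> b) == (!(c && c) || a)): β-rule — branch into !((!!a || c) -> b), (!(c && c) || a)  //  !!((!!a || c) -> b), !(!(c && c) || a).
      branch 1.1 (add !((!!a || c) -> b), (!(c && c) || a)):
        !((!!a || c) -> b): α-rule — add (!!a || c), !b.
        × closes — contains both b and !b.
      branch 1.2 (add !!((!!a || c) -> b), !(!(c && c) || a)):
        !(!(c && c) || a): α-rule — add !!(c && c), !a.
        !!(c && c): α-rule — add c, c.
        (b || b): β-rule — branch into b  //  b.
          branch 1.2.1 (add b):
            !!((!!a || c) -> b): β-rule — branch into !(!!a || c)  //  b.
              branch 1.2.1.1 (add !(!!a || c)):
                !(!!a || c): α-rule — add !!!a, !c.
                × closes — contains both c and !c.
              branch 1.2.1.2 (add b):
                ○ open, literals {a=F, b=T, c=T}.
          branch 1.2.2 (add b):
            !!((!!a || c) -> b): β-rule — branch into !(!!a || c)  //  b.
              branch 1.2.2.1 (add !(!!a || c)):
                !(!!a || c): α-rule — add !!!a, !c.
                × closes — contains both c and !c.
              branch 1.2.2.2 (add b):
                ○ open, literals {a=F, b=T, c=T}.
  branch 2 (add !b, !(b || b)):
    !(b || b): α-rule — add !b, !b.
    (!((!!a || c) -> b) == (!(c && c) || a)): β-rule — branch into !((!!a || c) -> b), (!(c && c) || a)  //  !!((!!a || c) -> b), !(!(c && c) || a).
      branch 2.1 (add !((!!a || c) -> b), (!(c && c) || a)):
        !((!!a || c) -> b): α-rule — add (!!a || c), !b.
        (!(c && c) || a): β-rule — branch into !(c && c)  //  a.
          branch 2.1.1 (add !(c && c)):
            (!!a || c): β-rule — branch into !!a  //  c.
              branch 2.1.1.1 (add !!a):
                !!a: drop double negation, giving a.
                !(c && c): β-rule — branch into !c  //  !c.
                  branch 2.1.1.1.1 (add !c):
                    ○ open, literals {a=T, b=F, c=F}.
                  branch 2.1.1.1.2 (add !c):
                    ○ open, literals {a=T, b=F, c=F}.
              branch 2.1.1.2 (add c):
                !(c && c): β-rule — branch into !c  //  !c.
                  branch 2.1.1.2.1 (add !c):
                    × closes — contains both c and !c.
                  branch 2.1.1.2.2 (add !c):
                    × closes — contains both c and !c.
          branch 2.1.2 (add a):
            (!!a || c): β-rule — branch into !!a  //  c.
              branch 2.1.2.1 (add !!a):
                !!a: drop double negation, giving a.
                ○ open, literals {a=T, b=F}.
              branch 2.1.2.2 (add c):
                ○ open, literals {a=T, b=F, c=T}.
      branch 2.2 (add !!((!!a || c) -> b), !(!(c && c) || a)):
        !(!(c && c) || a): α-rule — add !!(c && c), !a.
        !!(c && c): α-rule — add c, c.
        !!((!!a || c) -> b): β-rule — branch into !(!!a || c)  //  b.
          branch 2.2.1 (add !(!!a || c)):
            !(!!a || c): α-rule — add !!!a, !c.
            × closes — contains both c and !c.
          branch 2.2.2 (add b):
            × closes — contains both b and !b.
7 branches closed, 6 open.
Each open branch fixes some atoms; the unmentioned ones are free. Counting distinct full assignments: branch {a=F, b=T, c=T} (none free) contributes 1 new; branch {a=F, b=T, c=T} (none free) contributes 0 new; branch {a=T, b=F, c=F} (none free) contributes 1 new; branch {a=T, b=F, c=F} (none free) contributes 0 new; branch {a=T, b=F} (c) contributes 1 new; branch {a=T, b=F, c=T} (none free) contributes 0 new. Total: 3.

3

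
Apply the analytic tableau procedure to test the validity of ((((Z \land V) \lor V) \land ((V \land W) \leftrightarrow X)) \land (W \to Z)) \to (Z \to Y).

Not valid

Assume the negation and expand:
Initial set: {\lnot (((((Z \land V) \lor V) \land ((V \land W) \leftrightarrow X)) \land (W \to Z)) \to (Z \to Y))}.
\lnot (((((Z \land V) \lor V) \land ((V \land W) \leftrightarrow X)) \land (W \to Z)) \to (Z \to Y)): α-rule — add ((((Z \land V) \lor V) \land ((V \land W) \leftrightarrow X)) \land (W \to Z)), \lnot (Z \to Y).
((((Z \land V) \lor V) \land ((V \land W) \leftrightarrow X)) \land (W \to Z)): α-rule — add (((Z \land V) \lor V) \land ((V \land W) \leftrightarrow X)), (W \to Z).
\lnot (Z \to Y): α-rule — add Z, \lnot Y.
(((Z \land V) \lor V) \land ((V \land W) \leftrightarrow X)): α-rule — add ((Z \land V) \lor V), ((V \land W) \leftrightarrow X).
(W \to Z): β-rule — branch into \lnot W  //  Z.
  branch 1 (add \lnot W):
    ((Z \land V) \lor V): β-rule — branch into (Z \land V)  //  V.
      branch 1.1 (add (Z \land V)):
        (Z \land V): α-rule — add Z, V.
        ((V \land W) \leftrightarrow X): β-rule — branch into (V \land W), X  //  \lnot (V \land W), \lnot X.
          branch 1.1.1 (add (V \land W), X):
            (V \land W): α-rule — add V, W.
            × closes — contains both W and \lnot W.
          branch 1.1.2 (add \lnot (V \land W), \lnot X):
            \lnot (V \land W): β-rule — branch into \lnot V  //  \lnot W.
              branch 1.1.2.1 (add \lnot V):
                × closes — contains both V and \lnot V.
              branch 1.1.2.2 (add \lnot W):
                ○ open, literals {V=1, W=0, X=0, Y=0, Z=1}.
      branch 1.2 (add V):
        ((V \land W) \leftrightarrow X): β-rule — branch into (V \land W), X  //  \lnot (V \land W), \lnot X.
          branch 1.2.1 (add (V \land W), X):
            (V \land W): α-rule — add V, W.
            × closes — contains both W and \lnot W.
          branch 1.2.2 (add \lnot (V \land W), \lnot X):
            \lnot (V \land W): β-rule — branch into \lnot V  //  \lnot W.
              branch 1.2.2.1 (add \lnot V):
                × closes — contains both V and \lnot V.
              branch 1.2.2.2 (add \lnot W):
                ○ open, literals {V=1, W=0, X=0, Y=0, Z=1}.
  branch 2 (add Z):
    ((Z \land V) \lor V): β-rule — branch into (Z \land V)  //  V.
      branch 2.1 (add (Z \land V)):
        (Z \land V): α-rule — add Z, V.
        ((V \land W) \leftrightarrow X): β-rule — branch into (V \land W), X  //  \lnot (V \land W), \lnot X.
          branch 2.1.1 (add (V \land W), X):
            (V \land W): α-rule — add V, W.
            ○ open, literals {V=1, W=1, X=1, Y=0, Z=1}.
          branch 2.1.2 (add \lnot (V \land W), \lnot X):
            \lnot (V \land W): β-rule — branch into \lnot V  //  \lnot W.
              branch 2.1.2.1 (add \lnot V):
                × closes — contains both V and \lnot V.
              branch 2.1.2.2 (add \lnot W):
                ○ open, literals {V=1, W=0, X=0, Y=0, Z=1}.
      branch 2.2 (add V):
        ((V \land W) \leftrightarrow X): β-rule — branch into (V \land W), X  //  \lnot (V \land W), \lnot X.
          branch 2.2.1 (add (V \land W), X):
            (V \land W): α-rule — add V, W.
            ○ open, literals {V=1, W=1, X=1, Y=0, Z=1}.
          branch 2.2.2 (add \lnot (V \land W), \lnot X):
            \lnot (V \land W): β-rule — branch into \lnot V  //  \lnot W.
              branch 2.2.2.1 (add \lnot V):
                × closes — contains both V and \lnot V.
              branch 2.2.2.2 (add \lnot W):
                ○ open, literals {V=1, W=0, X=0, Y=0, Z=1}.
6 branches closed, 6 open.
An open branch gives a countermodel: V=1, W=0, X=0, Y=0, Z=1 (unmentioned atoms arbitrary); under it the original formula is false.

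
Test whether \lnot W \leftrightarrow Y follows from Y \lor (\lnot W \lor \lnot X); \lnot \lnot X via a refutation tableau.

No

Initial set: {(Y \lor (\lnot W \lor \lnot X)); \lnot \lnot X; \lnot (\lnot W \leftrightarrow Y)}.
\lnot \lnot X: drop double negation, giving X.
(Y \lor (\lnot W \lor \lnot X)): β-rule — branch into Y  //  (\lnot W \lor \lnot X).
  branch 1 (add Y):
    \lnot (\lnot W \leftrightarrow Y): β-rule — branch into \lnot W, \lnot Y  //  \lnot \lnot W, Y.
      branch 1.1 (add \lnot W, \lnot Y):
        × closes — contains both Y and \lnot Y.
      branch 1.2 (add \lnot \lnot W, Y):
        ○ open, literals {W=1, X=1, Y=1}.
  branch 2 (add (\lnot W \lor \lnot X)):
    \lnot (\lnot W \leftrightarrow Y): β-rule — branch into \lnot W, \lnot Y  //  \lnot \lnot W, Y.
      branch 2.1 (add \lnot W, \lnot Y):
        (\lnot W \lor \lnot X): β-rule — branch into \lnot W  //  \lnot X.
          branch 2.1.1 (add \lnot W):
            ○ open, literals {W=0, X=1, Y=0}.
          branch 2.1.2 (add \lnot X):
            × closes — contains both X and \lnot X.
      branch 2.2 (add \lnot \lnot W, Y):
        (\lnot W \lor \lnot X): β-rule — branch into \lnot W  //  \lnot X.
          branch 2.2.1 (add \lnot W):
            × closes — contains both W and \lnot W.
          branch 2.2.2 (add \lnot X):
            × closes — contains both X and \lnot X.
4 branches closed, 2 open.
An open branch gives a countermodel: W=1, X=1, Y=1 (unmentioned atoms arbitrary); the premises hold there but the conclusion fails.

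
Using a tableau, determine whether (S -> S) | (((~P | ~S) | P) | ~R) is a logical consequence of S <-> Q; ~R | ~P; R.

Initial set: {(S <-> Q); (~R | ~P); R; ~((S -> S) | (((~P | ~S) | P) | ~R))}.
~((S -> S) | (((~P | ~S) | P) | ~R)): α-rule — add ~(S -> S), ~(((~P | ~S) | P) | ~R).
~(S -> S): α-rule — add S, ~S.
× closes — contains both S and ~S.
All 1 branch closes.
Every branch closed, so the premises entail the conclusion.

Yes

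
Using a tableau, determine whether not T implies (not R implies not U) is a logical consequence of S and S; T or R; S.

Initial set: {(S and S); (T or R); S; not (not T implies (not R implies not U))}.
(S and S): α-rule — add S, S.
not (not T implies (not R implies not U)): α-rule — add not T, not (not R implies not U).
not (not R implies not U): α-rule — add not R, not not U.
(T or R): β-rule — branch into T  //  R.
  branch 1 (add T):
    × closes — contains both T and not T.
  branch 2 (add R):
    × closes — contains both R and not R.
All 2 branches close.
Every branch closed, so the premises entail the conclusion.

Yes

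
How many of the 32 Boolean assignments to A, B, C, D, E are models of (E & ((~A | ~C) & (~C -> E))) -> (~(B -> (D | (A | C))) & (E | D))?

Initial set: {T ((E & ((~A | ~C) & (~C -> E))) -> (~(B -> (D | (A | C))) & (E | D)))}.
T ((E & ((~A | ~C) & (~C -> E))) -> (~(B -> (D | (A | C))) & (E | D))): β-rule — branch into F (E & ((~A | ~C) & (~C -> E)))  //  T (~(B -> (D | (A | C))) & (E | D)).
  branch 1 (add F (E & ((~A | ~C) & (~C -> E)))):
    F (E & ((~A | ~C) & (~C -> E))): β-rule — branch into F E  //  F ((~A | ~C) & (~C -> E)).
      branch 1.1 (add F E):
        ○ open, literals {E=0}.
      branch 1.2 (add F ((~A | ~C) & (~C -> E))):
        F ((~A | ~C) & (~C -> E)): β-rule — branch into F (~A | ~C)  //  F (~C -> E).
          branch 1.2.1 (add F (~A | ~C)):
            F (~A | ~C): α-rule — add F ~A, F ~C.
            ○ open, literals {A=1, C=1}.
          branch 1.2.2 (add F (~C -> E)):
            F (~C -> E): α-rule — add T ~C, F E.
            ○ open, literals {C=0, E=0}.
  branch 2 (add T (~(B -> (D | (A | C))) & (E | D))):
    T (~(B -> (D | (A | C))) & (E | D)): α-rule — add T ~(B -> (D | (A | C))), T (E | D).
    T ~(B -> (D | (A | C))): α-rule — add T B, F (D | (A | C)).
    F (D | (A | C)): α-rule — add F D, F (A | C).
    F (A | C): α-rule — add F A, F C.
    T (E | D): β-rule — branch into T E  //  T D.
      branch 2.1 (add T E):
        ○ open, literals {A=0, B=1, C=0, D=0, E=1}.
      branch 2.2 (add T D):
        × closes — contains both D and ~D.
1 branch closed, 4 open.
Each open branch fixes some atoms; the unmentioned ones are free. Counting distinct full assignments: branch {E=0} (A, B, C, D) contributes 16 new; branch {A=1, C=1} (B, D, E) contributes 4 new; branch {C=0, E=0} (A, B, D) contributes 0 new; branch {A=0, B=1, C=0, D=0, E=1} (none free) contributes 1 new. Total: 21.

21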